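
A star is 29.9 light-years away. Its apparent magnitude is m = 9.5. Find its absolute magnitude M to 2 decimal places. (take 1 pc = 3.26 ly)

M ≈ 9.69

d = 29.9 ly / 3.26 = 9.172 pc
5 log₁₀(d/10 pc) = 5 log₁₀(9.172) − 5 = -0.188
M = m − 5 log₁₀(d/10) = 9.5 + 0.188 = 9.688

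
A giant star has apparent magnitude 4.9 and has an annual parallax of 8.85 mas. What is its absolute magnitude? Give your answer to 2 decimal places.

M ≈ -0.37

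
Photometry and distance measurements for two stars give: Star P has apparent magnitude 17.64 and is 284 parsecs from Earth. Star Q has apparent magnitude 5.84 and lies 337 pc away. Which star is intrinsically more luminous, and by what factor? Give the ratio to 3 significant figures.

Star P: M = m − 5 log₁₀ d + 5 = 17.64 − 5·2.4533 + 5 = 10.373
Star Q: M = m − 5 log₁₀ d + 5 = 5.84 − 5·2.5276 + 5 = -1.798
ΔM = M_P − M_Q = 10.373 − (-1.798) = 12.172; smaller M is more luminous → Star Q.
L ratio = 10^(0.4 |ΔM|) = 10^4.869 = 73900

Star Q is more luminous, by a factor of 73900.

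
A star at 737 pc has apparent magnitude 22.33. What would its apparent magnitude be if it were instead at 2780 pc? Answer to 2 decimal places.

m ≈ 25.21

Flux ∝ 1/d², so Δm = 5 log₁₀(d₂/d₁) = 5 log₁₀(2780/737) = 2.883
m₂ = m₁ + Δm = 22.33 + (2.883) = 25.213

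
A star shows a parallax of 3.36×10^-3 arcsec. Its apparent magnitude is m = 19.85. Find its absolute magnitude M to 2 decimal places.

d = 1/p = 1/3.36×10^-3″ = 297.6 pc
5 log₁₀(d/10 pc) = 5 log₁₀(297.6) − 5 = 7.368
M = m − 5 log₁₀(d/10) = 19.85 − 7.368 = 12.482

M ≈ 12.48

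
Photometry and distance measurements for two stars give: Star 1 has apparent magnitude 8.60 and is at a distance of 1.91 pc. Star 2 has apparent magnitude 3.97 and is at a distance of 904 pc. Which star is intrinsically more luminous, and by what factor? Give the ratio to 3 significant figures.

Star 1: M = m − 5 log₁₀ d + 5 = 8.60 − 5·0.2810 + 5 = 12.195
Star 2: M = m − 5 log₁₀ d + 5 = 3.97 − 5·2.9562 + 5 = -5.811
ΔM = M_1 − M_2 = 12.195 − (-5.811) = 18.006; smaller M is more luminous → Star 2.
L ratio = 10^(0.4 |ΔM|) = 10^7.202 = 1.593×10^7

Star 2 is more luminous, by a factor of 1.59×10^7.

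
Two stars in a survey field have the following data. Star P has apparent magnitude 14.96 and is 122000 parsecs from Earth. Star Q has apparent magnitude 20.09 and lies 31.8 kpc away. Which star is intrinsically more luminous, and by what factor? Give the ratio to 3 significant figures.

Star P: M = m − 5 log₁₀ d + 5 = 14.96 − 5·5.0864 + 5 = -5.472
Star Q: d = 31.8 kpc = 31800 pc
Star Q: M = m − 5 log₁₀ d + 5 = 20.09 − 5·4.5024 + 5 = 2.578
ΔM = M_P − M_Q = -5.472 − (2.578) = -8.050; smaller M is more luminous → Star P.
L ratio = 10^(0.4 |ΔM|) = 10^3.220 = 1659

Star P is more luminous, by a factor of 1660.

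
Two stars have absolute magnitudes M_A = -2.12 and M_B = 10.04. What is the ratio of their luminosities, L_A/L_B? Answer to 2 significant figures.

L_A/L_B ≈ 73000

ΔM = M_A − M_B = -12.16
L_A/L_B = 10^(−0.4 ΔM) = 10^4.864 = 73110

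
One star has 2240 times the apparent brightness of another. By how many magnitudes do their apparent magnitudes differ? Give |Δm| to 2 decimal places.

Pogson: Δm = −2.5 log₁₀(ratio) = −2.5 log₁₀(2240) = −2.5 × 3.3502 = -8.376

|Δm| ≈ 8.38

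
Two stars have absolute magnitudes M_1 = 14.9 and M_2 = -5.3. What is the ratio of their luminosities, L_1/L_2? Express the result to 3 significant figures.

L_1/L_2 ≈ 8.32×10^-9

ΔM = M_1 − M_2 = 20.2
L_1/L_2 = 10^(−0.4 ΔM) = 10^-8.080 = 8.318×10^-9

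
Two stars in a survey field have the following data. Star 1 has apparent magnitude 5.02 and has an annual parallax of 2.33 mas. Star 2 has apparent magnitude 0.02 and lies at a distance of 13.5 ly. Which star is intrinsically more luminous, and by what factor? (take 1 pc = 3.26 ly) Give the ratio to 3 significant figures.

Star 1: p = 2.33 mas = 2.33×10^-3″ → d = 1/p = 429.2 pc
Star 1: M = m − 5 log₁₀ d + 5 = 5.02 − 5·2.6326 + 5 = -3.143
Star 2: d = 13.5 ly / 3.26 = 4.141 pc
Star 2: M = m − 5 log₁₀ d + 5 = 0.02 − 5·0.6171 + 5 = 1.934
ΔM = M_1 − M_2 = -3.143 − (1.934) = -5.078; smaller M is more luminous → Star 1.
L ratio = 10^(0.4 |ΔM|) = 10^2.031 = 107.4

Star 1 is more luminous, by a factor of 107.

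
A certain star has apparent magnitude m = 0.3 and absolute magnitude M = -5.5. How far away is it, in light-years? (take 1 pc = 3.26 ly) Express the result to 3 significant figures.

μ = m − M = 5.800
m − M = 5 log₁₀ d − 5
log₁₀ d = (m − M)/5 + 1 = 2.1600
d = 10^2.1600 = 144.5 pc
= 471.2 ly

d ≈ 471 ly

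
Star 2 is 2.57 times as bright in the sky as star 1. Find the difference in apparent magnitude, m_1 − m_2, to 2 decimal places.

m_1 − m_2 ≈ 1.02

Pogson: Δm = −2.5 log₁₀(ratio) = −2.5 log₁₀(2.57) = −2.5 × 0.4099 = -1.025
Star 2 is brighter so has the smaller magnitude: m_1 − m_2 is positive.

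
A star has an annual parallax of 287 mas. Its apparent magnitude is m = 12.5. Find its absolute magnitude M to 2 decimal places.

M ≈ 14.79

p = 287 mas = 0.287″ → d = 1/p = 3.484 pc
5 log₁₀(d/10 pc) = 5 log₁₀(3.484) − 5 = -2.289
M = m − 5 log₁₀(d/10) = 12.5 + 2.289 = 14.789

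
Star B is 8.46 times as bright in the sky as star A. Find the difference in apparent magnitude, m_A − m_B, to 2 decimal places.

m_A − m_B ≈ 2.32

Pogson: Δm = −2.5 log₁₀(ratio) = −2.5 log₁₀(8.46) = −2.5 × 0.9274 = -2.318
Star B is brighter so has the smaller magnitude: m_A − m_B is positive.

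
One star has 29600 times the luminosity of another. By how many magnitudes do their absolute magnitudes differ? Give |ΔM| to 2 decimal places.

|ΔM| ≈ 11.18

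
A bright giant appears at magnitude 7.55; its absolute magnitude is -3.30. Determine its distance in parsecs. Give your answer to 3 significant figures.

μ = m − M = 10.850
m − M = 5 log₁₀ d − 5
log₁₀ d = (m − M)/5 + 1 = 3.1700
d = 10^3.1700 = 1479 pc

d ≈ 1480 pc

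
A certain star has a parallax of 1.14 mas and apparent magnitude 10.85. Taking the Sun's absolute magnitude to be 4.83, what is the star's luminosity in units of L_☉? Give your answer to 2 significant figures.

L/L_☉ ≈ 30

d = 1/p = 1000/1.14 mas = 877.2 pc
M = m − 5 log₁₀ d + 5 = 10.85 − 5·2.9431 + 5 = 1.135
M − M_☉ = 1.135 − 4.83 = -3.695
L/L_☉ = 10^(−0.4 × -3.695) = 30.07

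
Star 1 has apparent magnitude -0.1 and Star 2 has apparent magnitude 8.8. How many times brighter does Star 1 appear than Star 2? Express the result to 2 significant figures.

Magnitude difference = -8.9
Flux ratio = 10^(−0.4 Δm) = 10^(−0.4 × -8.9) = 10^3.560 = 3631

3600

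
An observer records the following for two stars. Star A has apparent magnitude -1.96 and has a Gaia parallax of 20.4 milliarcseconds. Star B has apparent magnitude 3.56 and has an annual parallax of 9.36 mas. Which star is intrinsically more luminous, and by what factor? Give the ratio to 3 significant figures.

Star A: p = 20.4 mas = 0.0204″ → d = 1/p = 49.02 pc
Star A: M = m − 5 log₁₀ d + 5 = -1.96 − 5·1.6904 + 5 = -5.412
Star B: p = 9.36 mas = 9.36×10^-3″ → d = 1/p = 106.8 pc
Star B: M = m − 5 log₁₀ d + 5 = 3.56 − 5·2.0287 + 5 = -1.584
ΔM = M_A − M_B = -5.412 − (-1.584) = -3.828; smaller M is more luminous → Star A.
L ratio = 10^(0.4 |ΔM|) = 10^1.531 = 33.99

Star A is more luminous, by a factor of 34.0.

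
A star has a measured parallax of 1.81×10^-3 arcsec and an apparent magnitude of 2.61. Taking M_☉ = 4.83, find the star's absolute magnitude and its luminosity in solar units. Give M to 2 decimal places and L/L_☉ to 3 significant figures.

M ≈ -6.10; L/L_☉ ≈ 23600

d = 1/p = 1/1.81×10^-3″ = 552.5 pc
M = m − 5 log₁₀ d + 5 = 2.61 − 5·2.7423 + 5 = -6.102
M − M_☉ = -6.102 − 4.83 = -10.932
L/L_☉ = 10^(−0.4 × -10.932) = 23590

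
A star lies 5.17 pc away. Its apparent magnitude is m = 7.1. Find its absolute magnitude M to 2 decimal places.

5 log₁₀(d/10 pc) = 5 log₁₀(5.170) − 5 = -1.433
M = m − 5 log₁₀(d/10) = 7.1 + 1.433 = 8.533

M ≈ 8.53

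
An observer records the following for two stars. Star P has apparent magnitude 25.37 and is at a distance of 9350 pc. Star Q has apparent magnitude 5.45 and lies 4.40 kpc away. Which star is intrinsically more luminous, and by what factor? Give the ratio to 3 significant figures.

Star P: M = m − 5 log₁₀ d + 5 = 25.37 − 5·3.9708 + 5 = 10.516
Star Q: d = 4.40 kpc = 4400 pc
Star Q: M = m − 5 log₁₀ d + 5 = 5.45 − 5·3.6435 + 5 = -7.767
ΔM = M_P − M_Q = 10.516 − (-7.767) = 18.283; smaller M is more luminous → Star Q.
L ratio = 10^(0.4 |ΔM|) = 10^7.313 = 2.057×10^7

Star Q is more luminous, by a factor of 2.06×10^7.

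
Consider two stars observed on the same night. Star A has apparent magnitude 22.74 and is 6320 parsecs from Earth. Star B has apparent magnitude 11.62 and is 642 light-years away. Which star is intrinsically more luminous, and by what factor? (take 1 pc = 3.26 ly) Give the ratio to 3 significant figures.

Star A: M = m − 5 log₁₀ d + 5 = 22.74 − 5·3.8007 + 5 = 8.736
Star B: d = 642 ly / 3.26 = 196.9 pc
Star B: M = m − 5 log₁₀ d + 5 = 11.62 − 5·2.2943 + 5 = 5.148
ΔM = M_A − M_B = 8.736 − (5.148) = 3.588; smaller M is more luminous → Star B.
L ratio = 10^(0.4 |ΔM|) = 10^1.435 = 27.24

Star B is more luminous, by a factor of 27.2.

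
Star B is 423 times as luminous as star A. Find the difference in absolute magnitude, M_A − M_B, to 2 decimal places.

M_A − M_B ≈ 6.57

Pogson: ΔM = −2.5 log₁₀(ratio) = −2.5 log₁₀(423) = −2.5 × 2.6263 = -6.566
Star B is brighter so has the smaller magnitude: M_A − M_B is positive.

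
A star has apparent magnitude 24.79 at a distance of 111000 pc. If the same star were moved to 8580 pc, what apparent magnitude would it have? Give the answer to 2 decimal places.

Flux ∝ 1/d², so Δm = 5 log₁₀(d₂/d₁) = 5 log₁₀(8580/111000) = -5.559
m₂ = m₁ + Δm = 24.79 + (-5.559) = 19.231

m ≈ 19.23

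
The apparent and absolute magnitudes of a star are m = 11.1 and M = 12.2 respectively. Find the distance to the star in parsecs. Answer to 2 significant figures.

d ≈ 6.0 pc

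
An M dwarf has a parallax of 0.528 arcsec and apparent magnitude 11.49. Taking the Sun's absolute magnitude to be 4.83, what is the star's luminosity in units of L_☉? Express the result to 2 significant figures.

d = 1/p = 1/0.528″ = 1.894 pc
M = m − 5 log₁₀ d + 5 = 11.49 − 5·0.2774 + 5 = 15.103
M − M_☉ = 15.103 − 4.83 = 10.273
L/L_☉ = 10^(−0.4 × 10.273) = 7.776×10^-5

L/L_☉ ≈ 7.8×10^-5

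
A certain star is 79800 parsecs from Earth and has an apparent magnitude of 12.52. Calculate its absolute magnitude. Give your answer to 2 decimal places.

5 log₁₀(d/10 pc) = 5 log₁₀(79800) − 5 = 19.510
M = m − 5 log₁₀(d/10) = 12.52 − 19.510 = -6.990

M ≈ -6.99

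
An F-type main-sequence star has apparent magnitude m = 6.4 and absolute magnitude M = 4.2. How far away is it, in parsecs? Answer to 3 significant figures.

Distance modulus: m − M = 6.4 − (4.2) = 2.200
m − M = 5 log₁₀ d − 5
log₁₀ d = (m − M)/5 + 1 = 1.4400
d = 10^1.4400 = 27.54 pc

d ≈ 27.5 pc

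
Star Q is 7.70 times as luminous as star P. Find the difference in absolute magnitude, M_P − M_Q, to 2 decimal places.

Pogson: ΔM = −2.5 log₁₀(ratio) = −2.5 log₁₀(7.70) = −2.5 × 0.8865 = -2.216
Star Q is brighter so has the smaller magnitude: M_P − M_Q is positive.

M_P − M_Q ≈ 2.22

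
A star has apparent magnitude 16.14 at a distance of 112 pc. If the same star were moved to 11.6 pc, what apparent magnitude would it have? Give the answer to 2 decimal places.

m ≈ 11.22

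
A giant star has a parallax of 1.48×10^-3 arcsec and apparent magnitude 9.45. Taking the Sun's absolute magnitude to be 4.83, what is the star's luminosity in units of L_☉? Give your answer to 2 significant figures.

L/L_☉ ≈ 65

d = 1/p = 1/1.48×10^-3″ = 675.7 pc
M = m − 5 log₁₀ d + 5 = 9.45 − 5·2.8297 + 5 = 0.301
M − M_☉ = 0.301 − 4.83 = -4.529
L/L_☉ = 10^(−0.4 × -4.529) = 64.79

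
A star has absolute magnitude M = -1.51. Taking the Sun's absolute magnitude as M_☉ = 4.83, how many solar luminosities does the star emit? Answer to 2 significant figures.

M − M_☉ = -1.51 − 4.83 = -6.340
L/L_☉ = 10^(−0.4 (M − M_☉)) = 10^2.536 = 343.6

L/L_☉ ≈ 340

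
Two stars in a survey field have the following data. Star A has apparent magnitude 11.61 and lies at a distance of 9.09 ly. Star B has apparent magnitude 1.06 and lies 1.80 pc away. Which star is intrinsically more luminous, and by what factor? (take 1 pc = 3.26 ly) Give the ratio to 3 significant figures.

Star B is more luminous, by a factor of 6920.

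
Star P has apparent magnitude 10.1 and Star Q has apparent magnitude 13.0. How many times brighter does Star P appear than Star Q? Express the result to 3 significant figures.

Magnitude difference = -2.9
Flux ratio = 10^(−0.4 Δm) = 10^(−0.4 × -2.9) = 10^1.160 = 14.45

14.5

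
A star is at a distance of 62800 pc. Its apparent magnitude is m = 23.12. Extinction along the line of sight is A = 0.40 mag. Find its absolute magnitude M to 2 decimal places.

M ≈ 3.73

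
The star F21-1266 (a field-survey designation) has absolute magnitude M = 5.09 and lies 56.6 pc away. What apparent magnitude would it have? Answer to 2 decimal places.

m = M + 5 log₁₀ d − 5 = 5.09 + 5·1.7528 − 5 = 8.854

m ≈ 8.85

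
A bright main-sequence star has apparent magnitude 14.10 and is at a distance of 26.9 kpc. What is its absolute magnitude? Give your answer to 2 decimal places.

d = 26.9 kpc = 26900 pc
5 log₁₀(d/10 pc) = 5 log₁₀(26900) − 5 = 17.149
M = m − 5 log₁₀(d/10) = 14.10 − 17.149 = -3.049

M ≈ -3.05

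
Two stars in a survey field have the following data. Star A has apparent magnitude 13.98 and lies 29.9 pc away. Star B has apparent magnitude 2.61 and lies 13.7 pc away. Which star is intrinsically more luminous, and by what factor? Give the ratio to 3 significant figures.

Star B is more luminous, by a factor of 7410.

Star A: M = m − 5 log₁₀ d + 5 = 13.98 − 5·1.4757 + 5 = 11.602
Star B: M = m − 5 log₁₀ d + 5 = 2.61 − 5·1.1367 + 5 = 1.926
ΔM = M_A − M_B = 11.602 − (1.926) = 9.675; smaller M is more luminous → Star B.
L ratio = 10^(0.4 |ΔM|) = 10^3.870 = 7415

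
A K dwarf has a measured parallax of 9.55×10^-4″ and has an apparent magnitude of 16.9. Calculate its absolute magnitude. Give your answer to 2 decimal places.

d = 1/p = 1/9.55×10^-4″ = 1047 pc
5 log₁₀(d/10 pc) = 5 log₁₀(1047) − 5 = 10.100
M = m − 5 log₁₀(d/10) = 16.9 − 10.100 = 6.800

M ≈ 6.80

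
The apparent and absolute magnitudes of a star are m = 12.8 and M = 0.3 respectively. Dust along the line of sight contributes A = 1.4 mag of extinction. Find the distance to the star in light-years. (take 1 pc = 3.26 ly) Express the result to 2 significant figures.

d ≈ 5400 ly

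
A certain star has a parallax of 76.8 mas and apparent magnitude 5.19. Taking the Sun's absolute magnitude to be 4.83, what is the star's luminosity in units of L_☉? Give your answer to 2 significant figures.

d = 1/p = 1000/76.8 mas = 13.02 pc
M = m − 5 log₁₀ d + 5 = 5.19 − 5·1.1146 + 5 = 4.617
M − M_☉ = 4.617 − 4.83 = -0.213
L/L_☉ = 10^(−0.4 × -0.213) = 1.217

L/L_☉ ≈ 1.2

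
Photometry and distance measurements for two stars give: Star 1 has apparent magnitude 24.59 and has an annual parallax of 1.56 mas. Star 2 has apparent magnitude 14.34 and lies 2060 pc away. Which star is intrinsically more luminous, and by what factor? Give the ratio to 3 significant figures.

Star 2 is more luminous, by a factor of 130000.

Star 1: p = 1.56 mas = 1.56×10^-3″ → d = 1/p = 641.0 pc
Star 1: M = m − 5 log₁₀ d + 5 = 24.59 − 5·2.8069 + 5 = 15.556
Star 2: M = m − 5 log₁₀ d + 5 = 14.34 − 5·3.3139 + 5 = 2.771
ΔM = M_1 − M_2 = 15.556 − (2.771) = 12.785; smaller M is more luminous → Star 2.
L ratio = 10^(0.4 |ΔM|) = 10^5.114 = 130000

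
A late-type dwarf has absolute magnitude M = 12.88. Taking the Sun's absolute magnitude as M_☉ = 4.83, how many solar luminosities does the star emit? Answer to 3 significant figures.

M − M_☉ = 12.88 − 4.83 = 8.050
L/L_☉ = 10^(−0.4 (M − M_☉)) = 10^-3.220 = 6.026×10^-4

L/L_☉ ≈ 6.03×10^-4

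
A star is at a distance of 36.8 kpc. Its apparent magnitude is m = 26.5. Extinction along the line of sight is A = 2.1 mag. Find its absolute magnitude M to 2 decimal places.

d = 36.8 kpc = 36800 pc
5 log₁₀(d/10 pc) = 5 log₁₀(36800) − 5 = 17.829
M = m − 5 log₁₀(d/10) − A = 26.5 − 17.829 − 2.1 = 6.571

M ≈ 6.57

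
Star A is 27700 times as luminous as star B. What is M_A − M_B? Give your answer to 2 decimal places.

M_A − M_B ≈ -11.11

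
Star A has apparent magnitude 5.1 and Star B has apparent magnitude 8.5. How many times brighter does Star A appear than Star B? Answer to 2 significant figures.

Δm = 5.1 − (8.5) = -3.4
Flux ratio = 10^(−0.4 Δm) = 10^(−0.4 × -3.4) = 10^1.360 = 22.91

23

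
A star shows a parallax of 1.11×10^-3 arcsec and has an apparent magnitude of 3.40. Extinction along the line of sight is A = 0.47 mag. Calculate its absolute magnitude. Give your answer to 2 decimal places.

d = 1/p = 1/1.11×10^-3″ = 900.9 pc
5 log₁₀(d/10 pc) = 5 log₁₀(900.9) − 5 = 9.773
M = m − 5 log₁₀(d/10) − A = 3.40 − 9.773 − 0.47 = -6.843

M ≈ -6.84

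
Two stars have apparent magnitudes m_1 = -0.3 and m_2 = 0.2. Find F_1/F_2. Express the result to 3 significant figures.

F_1/F_2 ≈ 1.58

Magnitude difference = -0.5
Flux ratio = 10^(−0.4 Δm) = 10^(−0.4 × -0.5) = 10^0.200 = 1.585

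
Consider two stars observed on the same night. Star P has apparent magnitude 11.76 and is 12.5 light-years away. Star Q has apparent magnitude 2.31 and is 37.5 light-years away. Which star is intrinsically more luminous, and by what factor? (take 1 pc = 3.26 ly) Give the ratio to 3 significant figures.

Star Q is more luminous, by a factor of 54200.

Star P: d = 12.5 ly / 3.26 = 3.834 pc
Star P: M = m − 5 log₁₀ d + 5 = 11.76 − 5·0.5837 + 5 = 13.842
Star Q: d = 37.5 ly / 3.26 = 11.50 pc
Star Q: M = m − 5 log₁₀ d + 5 = 2.31 − 5·1.0608 + 5 = 2.006
ΔM = M_P − M_Q = 13.842 − (2.006) = 11.836; smaller M is more luminous → Star Q.
L ratio = 10^(0.4 |ΔM|) = 10^4.734 = 54230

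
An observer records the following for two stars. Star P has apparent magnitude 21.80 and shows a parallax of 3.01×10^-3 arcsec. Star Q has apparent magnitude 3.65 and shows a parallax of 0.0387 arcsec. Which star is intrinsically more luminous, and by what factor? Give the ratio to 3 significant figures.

Star P: d = 1/p = 1/3.01×10^-3″ = 332.2 pc
Star P: M = m − 5 log₁₀ d + 5 = 21.80 − 5·2.5214 + 5 = 14.193
Star Q: d = 1/p = 1/0.0387″ = 25.84 pc
Star Q: M = m − 5 log₁₀ d + 5 = 3.65 − 5·1.4123 + 5 = 1.589
ΔM = M_P − M_Q = 14.193 − (1.589) = 12.604; smaller M is more luminous → Star Q.
L ratio = 10^(0.4 |ΔM|) = 10^5.042 = 110100

Star Q is more luminous, by a factor of 110000.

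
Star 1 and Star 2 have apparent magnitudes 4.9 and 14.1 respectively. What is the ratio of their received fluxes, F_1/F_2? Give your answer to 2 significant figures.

Magnitude difference = -9.2
Flux ratio = 10^(−0.4 Δm) = 10^(−0.4 × -9.2) = 10^3.680 = 4786

F_1/F_2 ≈ 4800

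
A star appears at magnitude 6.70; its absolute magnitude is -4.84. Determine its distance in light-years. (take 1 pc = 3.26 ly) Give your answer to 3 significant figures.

d ≈ 6630 ly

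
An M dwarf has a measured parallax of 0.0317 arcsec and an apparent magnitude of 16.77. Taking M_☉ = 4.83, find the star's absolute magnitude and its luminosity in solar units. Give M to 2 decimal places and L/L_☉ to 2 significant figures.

d = 1/p = 1/0.0317″ = 31.55 pc
M = m − 5 log₁₀ d + 5 = 16.77 − 5·1.4989 + 5 = 14.275
M − M_☉ = 14.275 − 4.83 = 9.445
L/L_☉ = 10^(−0.4 × 9.445) = 1.667×10^-4

M ≈ 14.28; L/L_☉ ≈ 1.7×10^-4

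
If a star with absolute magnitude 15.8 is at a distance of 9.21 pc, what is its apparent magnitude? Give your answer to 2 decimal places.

m = M + 5 log₁₀ d − 5 = 15.8 + 5·0.9643 − 5 = 15.621

m ≈ 15.62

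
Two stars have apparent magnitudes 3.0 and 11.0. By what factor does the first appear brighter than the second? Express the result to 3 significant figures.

1580

Δm = 3.0 − (11.0) = -8.0
Flux ratio = 10^(−0.4 Δm) = 10^(−0.4 × -8.0) = 10^3.200 = 1585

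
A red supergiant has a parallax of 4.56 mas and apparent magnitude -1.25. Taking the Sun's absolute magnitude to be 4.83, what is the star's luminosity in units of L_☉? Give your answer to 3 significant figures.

L/L_☉ ≈ 130000

d = 1/p = 1000/4.56 mas = 219.3 pc
M = m − 5 log₁₀ d + 5 = -1.25 − 5·2.3410 + 5 = -7.955
M − M_☉ = -7.955 − 4.83 = -12.785
L/L_☉ = 10^(−0.4 × -12.785) = 130000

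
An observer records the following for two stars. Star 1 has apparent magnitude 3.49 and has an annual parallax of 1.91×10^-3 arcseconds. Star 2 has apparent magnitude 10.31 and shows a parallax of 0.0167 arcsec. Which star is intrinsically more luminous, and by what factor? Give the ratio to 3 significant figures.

Star 1 is more luminous, by a factor of 40900.

Star 1: d = 1/p = 1/1.91×10^-3″ = 523.6 pc
Star 1: M = m − 5 log₁₀ d + 5 = 3.49 − 5·2.7190 + 5 = -5.105
Star 2: d = 1/p = 1/0.0167″ = 59.88 pc
Star 2: M = m − 5 log₁₀ d + 5 = 10.31 − 5·1.7773 + 5 = 6.424
ΔM = M_1 − M_2 = -5.105 − (6.424) = -11.528; smaller M is more luminous → Star 1.
L ratio = 10^(0.4 |ΔM|) = 10^4.611 = 40870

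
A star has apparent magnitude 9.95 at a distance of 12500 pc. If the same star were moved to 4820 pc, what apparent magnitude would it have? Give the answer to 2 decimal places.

m ≈ 7.88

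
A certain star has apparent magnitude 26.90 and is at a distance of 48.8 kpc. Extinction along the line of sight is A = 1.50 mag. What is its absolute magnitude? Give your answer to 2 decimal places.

d = 48.8 kpc = 48800 pc
5 log₁₀(d/10 pc) = 5 log₁₀(48800) − 5 = 18.442
M = m − 5 log₁₀(d/10) − A = 26.90 − 18.442 − 1.50 = 6.958

M ≈ 6.96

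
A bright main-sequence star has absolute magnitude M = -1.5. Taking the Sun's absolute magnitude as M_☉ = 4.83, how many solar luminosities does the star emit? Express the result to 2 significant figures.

L/L_☉ ≈ 340

M − M_☉ = -1.5 − 4.83 = -6.330
L/L_☉ = 10^(−0.4 (M − M_☉)) = 10^2.532 = 340.4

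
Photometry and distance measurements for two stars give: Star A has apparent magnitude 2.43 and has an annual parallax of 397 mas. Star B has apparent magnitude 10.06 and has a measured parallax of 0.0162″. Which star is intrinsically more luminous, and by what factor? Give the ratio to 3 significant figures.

Star A is more luminous, by a factor of 1.88.

Star A: p = 397 mas = 0.397″ → d = 1/p = 2.519 pc
Star A: M = m − 5 log₁₀ d + 5 = 2.43 − 5·0.4012 + 5 = 5.424
Star B: d = 1/p = 1/0.0162″ = 61.73 pc
Star B: M = m − 5 log₁₀ d + 5 = 10.06 − 5·1.7905 + 5 = 6.108
ΔM = M_A − M_B = 5.424 − (6.108) = -0.684; smaller M is more luminous → Star A.
L ratio = 10^(0.4 |ΔM|) = 10^0.273 = 1.877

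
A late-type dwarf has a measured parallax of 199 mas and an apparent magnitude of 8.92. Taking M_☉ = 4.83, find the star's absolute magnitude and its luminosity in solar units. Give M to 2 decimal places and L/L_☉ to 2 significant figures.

M ≈ 10.41; L/L_☉ ≈ 5.8×10^-3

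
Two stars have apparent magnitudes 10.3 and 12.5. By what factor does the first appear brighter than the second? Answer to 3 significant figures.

7.59

Δm = 10.3 − (12.5) = -2.2
Flux ratio = 10^(−0.4 Δm) = 10^(−0.4 × -2.2) = 10^0.880 = 7.586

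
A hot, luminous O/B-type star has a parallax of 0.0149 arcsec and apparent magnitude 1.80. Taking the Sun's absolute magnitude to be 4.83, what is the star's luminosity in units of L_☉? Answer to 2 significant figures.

d = 1/p = 1/0.0149″ = 67.11 pc
M = m − 5 log₁₀ d + 5 = 1.80 − 5·1.8268 + 5 = -2.334
M − M_☉ = -2.334 − 4.83 = -7.164
L/L_☉ = 10^(−0.4 × -7.164) = 733.9

L/L_☉ ≈ 730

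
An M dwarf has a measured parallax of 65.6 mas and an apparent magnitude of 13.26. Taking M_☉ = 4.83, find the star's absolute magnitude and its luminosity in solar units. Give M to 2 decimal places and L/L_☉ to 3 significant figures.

M ≈ 12.34; L/L_☉ ≈ 9.87×10^-4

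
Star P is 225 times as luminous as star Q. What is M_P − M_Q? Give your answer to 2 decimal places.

M_P − M_Q ≈ -5.88

Pogson: ΔM = −2.5 log₁₀(ratio) = −2.5 log₁₀(225) = −2.5 × 2.3522 = -5.880
Star P is brighter, so it has the smaller magnitude: the difference is negative.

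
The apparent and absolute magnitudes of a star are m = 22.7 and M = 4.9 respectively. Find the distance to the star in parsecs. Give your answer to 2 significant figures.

d ≈ 36000 pc

Distance modulus: m − M = 22.7 − (4.9) = 17.800
m − M = 5 log₁₀ d − 5
log₁₀ d = (m − M)/5 + 1 = 4.5600
d = 10^4.5600 = 36310 pc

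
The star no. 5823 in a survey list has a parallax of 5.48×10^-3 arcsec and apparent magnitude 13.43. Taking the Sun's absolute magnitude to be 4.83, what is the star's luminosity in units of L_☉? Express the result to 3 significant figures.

L/L_☉ ≈ 0.121

d = 1/p = 1/5.48×10^-3″ = 182.5 pc
M = m − 5 log₁₀ d + 5 = 13.43 − 5·2.2612 + 5 = 7.124
M − M_☉ = 7.124 − 4.83 = 2.294
L/L_☉ = 10^(−0.4 × 2.294) = 0.1209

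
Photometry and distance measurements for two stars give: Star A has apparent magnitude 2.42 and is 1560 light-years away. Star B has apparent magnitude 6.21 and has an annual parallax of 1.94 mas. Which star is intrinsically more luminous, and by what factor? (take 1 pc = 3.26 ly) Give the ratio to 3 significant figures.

Star A is more luminous, by a factor of 28.3.

Star A: d = 1560 ly / 3.26 = 478.5 pc
Star A: M = m − 5 log₁₀ d + 5 = 2.42 − 5·2.6799 + 5 = -5.980
Star B: p = 1.94 mas = 1.94×10^-3″ → d = 1/p = 515.5 pc
Star B: M = m − 5 log₁₀ d + 5 = 6.21 − 5·2.7122 + 5 = -2.351
ΔM = M_A − M_B = -5.980 − (-2.351) = -3.629; smaller M is more luminous → Star A.
L ratio = 10^(0.4 |ΔM|) = 10^1.451 = 28.28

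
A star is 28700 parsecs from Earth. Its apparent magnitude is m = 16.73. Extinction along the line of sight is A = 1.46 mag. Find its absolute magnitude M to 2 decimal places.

M ≈ -2.02

5 log₁₀(d/10 pc) = 5 log₁₀(28700) − 5 = 17.289
M = m − 5 log₁₀(d/10) − A = 16.73 − 17.289 − 1.46 = -2.019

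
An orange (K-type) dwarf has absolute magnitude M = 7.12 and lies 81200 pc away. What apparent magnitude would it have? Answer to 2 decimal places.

m ≈ 26.67

m = M + 5 log₁₀ d − 5 = 7.12 + 5·4.9096 − 5 = 26.668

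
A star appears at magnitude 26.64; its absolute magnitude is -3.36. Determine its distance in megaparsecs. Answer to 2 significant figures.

d ≈ 10 Mpc

Distance modulus: m − M = 26.64 − (-3.36) = 30.000
m − M = 5 log₁₀ d − 5
log₁₀ d = (m − M)/5 + 1 = 7.0000
d = 10^7.0000 = 1.000×10^7 pc
= 10.00 Mpc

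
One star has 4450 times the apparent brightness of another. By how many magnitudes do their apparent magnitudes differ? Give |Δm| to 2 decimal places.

Pogson: Δm = −2.5 log₁₀(ratio) = −2.5 log₁₀(4450) = −2.5 × 3.6484 = -9.121

|Δm| ≈ 9.12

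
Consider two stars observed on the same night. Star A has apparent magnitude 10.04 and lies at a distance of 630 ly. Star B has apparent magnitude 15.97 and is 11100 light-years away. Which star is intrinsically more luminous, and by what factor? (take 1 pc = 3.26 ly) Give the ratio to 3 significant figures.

Star B is more luminous, by a factor of 1.32.

Star A: d = 630 ly / 3.26 = 193.3 pc
Star A: M = m − 5 log₁₀ d + 5 = 10.04 − 5·2.2861 + 5 = 3.609
Star B: d = 11100 ly / 3.26 = 3405 pc
Star B: M = m − 5 log₁₀ d + 5 = 15.97 − 5·3.5321 + 5 = 3.309
ΔM = M_A − M_B = 3.609 − (3.309) = 0.300; smaller M is more luminous → Star B.
L ratio = 10^(0.4 |ΔM|) = 10^0.120 = 1.318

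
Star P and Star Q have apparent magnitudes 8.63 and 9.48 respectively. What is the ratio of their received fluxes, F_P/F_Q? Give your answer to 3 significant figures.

Magnitude difference = -0.85
Flux ratio = 10^(−0.4 Δm) = 10^(−0.4 × -0.85) = 10^0.340 = 2.188

F_P/F_Q ≈ 2.19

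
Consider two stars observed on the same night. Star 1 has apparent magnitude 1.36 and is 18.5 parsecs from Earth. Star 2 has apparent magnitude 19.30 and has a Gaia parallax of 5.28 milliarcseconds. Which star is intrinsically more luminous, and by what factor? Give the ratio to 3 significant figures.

Star 1 is more luminous, by a factor of 143000.

Star 1: M = m − 5 log₁₀ d + 5 = 1.36 − 5·1.2672 + 5 = 0.024
Star 2: p = 5.28 mas = 5.28×10^-3″ → d = 1/p = 189.4 pc
Star 2: M = m − 5 log₁₀ d + 5 = 19.30 − 5·2.2774 + 5 = 12.913
ΔM = M_1 − M_2 = 0.024 − (12.913) = -12.889; smaller M is more luminous → Star 1.
L ratio = 10^(0.4 |ΔM|) = 10^5.156 = 143100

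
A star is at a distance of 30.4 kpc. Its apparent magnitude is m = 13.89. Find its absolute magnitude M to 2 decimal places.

d = 30.4 kpc = 30400 pc
5 log₁₀(d/10 pc) = 5 log₁₀(30400) − 5 = 17.414
M = m − 5 log₁₀(d/10) = 13.89 − 17.414 = -3.524

M ≈ -3.52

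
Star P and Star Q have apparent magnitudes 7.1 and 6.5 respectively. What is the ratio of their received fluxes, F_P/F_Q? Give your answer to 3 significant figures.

Δm = 7.1 − (6.5) = 0.6
Flux ratio = 10^(−0.4 Δm) = 10^(−0.4 × 0.6) = 10^-0.240 = 0.5754

F_P/F_Q ≈ 0.575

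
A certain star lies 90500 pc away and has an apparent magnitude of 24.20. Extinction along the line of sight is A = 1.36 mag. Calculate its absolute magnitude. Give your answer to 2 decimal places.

5 log₁₀(d/10 pc) = 5 log₁₀(90500) − 5 = 19.783
M = m − 5 log₁₀(d/10) − A = 24.20 − 19.783 − 1.36 = 3.057

M ≈ 3.06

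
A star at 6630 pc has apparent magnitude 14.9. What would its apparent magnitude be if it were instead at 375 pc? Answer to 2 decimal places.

m ≈ 8.66

Flux ∝ 1/d², so Δm = 5 log₁₀(d₂/d₁) = 5 log₁₀(375/6630) = -6.237
m₂ = m₁ + Δm = 14.9 + (-6.237) = 8.663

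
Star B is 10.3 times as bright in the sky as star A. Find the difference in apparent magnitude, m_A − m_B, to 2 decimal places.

Pogson: Δm = −2.5 log₁₀(ratio) = −2.5 log₁₀(10.3) = −2.5 × 1.0128 = -2.532
Star B is brighter so has the smaller magnitude: m_A − m_B is positive.

m_A − m_B ≈ 2.53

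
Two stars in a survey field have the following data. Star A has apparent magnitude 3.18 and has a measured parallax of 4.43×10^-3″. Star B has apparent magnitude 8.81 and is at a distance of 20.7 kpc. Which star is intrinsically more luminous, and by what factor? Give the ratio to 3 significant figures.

Star A: d = 1/p = 1/4.43×10^-3″ = 225.7 pc
Star A: M = m − 5 log₁₀ d + 5 = 3.18 − 5·2.3536 + 5 = -3.588
Star B: d = 20.7 kpc = 20700 pc
Star B: M = m − 5 log₁₀ d + 5 = 8.81 − 5·4.3160 + 5 = -7.770
ΔM = M_A − M_B = -3.588 − (-7.770) = 4.182; smaller M is more luminous → Star B.
L ratio = 10^(0.4 |ΔM|) = 10^1.673 = 47.07

Star B is more luminous, by a factor of 47.1.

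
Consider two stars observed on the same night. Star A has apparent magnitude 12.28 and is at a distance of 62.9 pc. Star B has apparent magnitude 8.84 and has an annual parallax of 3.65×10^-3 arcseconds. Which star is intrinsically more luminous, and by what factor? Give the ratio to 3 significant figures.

Star B is more luminous, by a factor of 451.

Star A: M = m − 5 log₁₀ d + 5 = 12.28 − 5·1.7987 + 5 = 8.287
Star B: d = 1/p = 1/3.65×10^-3″ = 274.0 pc
Star B: M = m − 5 log₁₀ d + 5 = 8.84 − 5·2.4377 + 5 = 1.651
ΔM = M_A − M_B = 8.287 − (1.651) = 6.635; smaller M is more luminous → Star B.
L ratio = 10^(0.4 |ΔM|) = 10^2.654 = 450.9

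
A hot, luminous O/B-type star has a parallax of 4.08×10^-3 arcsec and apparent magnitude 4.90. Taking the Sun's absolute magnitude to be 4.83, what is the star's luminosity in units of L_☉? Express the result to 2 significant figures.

L/L_☉ ≈ 560

d = 1/p = 1/4.08×10^-3″ = 245.1 pc
M = m − 5 log₁₀ d + 5 = 4.90 − 5·2.3893 + 5 = -2.047
M − M_☉ = -2.047 − 4.83 = -6.877
L/L_☉ = 10^(−0.4 × -6.877) = 563.2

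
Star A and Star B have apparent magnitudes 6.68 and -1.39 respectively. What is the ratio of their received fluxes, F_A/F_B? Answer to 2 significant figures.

F_A/F_B ≈ 5.9×10^-4

Δm = 6.68 − (-1.39) = 8.07
Flux ratio = 10^(−0.4 Δm) = 10^(−0.4 × 8.07) = 10^-3.228 = 5.916×10^-4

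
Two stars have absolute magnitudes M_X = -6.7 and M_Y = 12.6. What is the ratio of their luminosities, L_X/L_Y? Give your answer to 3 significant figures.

ΔM = M_X − M_Y = -19.3
L_X/L_Y = 10^(−0.4 ΔM) = 10^7.720 = 5.248×10^7

L_X/L_Y ≈ 5.25×10^7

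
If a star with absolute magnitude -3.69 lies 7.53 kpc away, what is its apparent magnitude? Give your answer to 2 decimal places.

m ≈ 10.69

d = 7.53 kpc = 7530 pc
m = M + 5 log₁₀ d − 5 = -3.69 + 5·3.8768 − 5 = 10.694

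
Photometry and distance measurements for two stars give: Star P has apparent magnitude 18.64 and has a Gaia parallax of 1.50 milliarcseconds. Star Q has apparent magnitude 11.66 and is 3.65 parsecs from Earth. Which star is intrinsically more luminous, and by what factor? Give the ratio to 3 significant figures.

Star P: p = 1.50 mas = 1.50×10^-3″ → d = 1/p = 666.7 pc
Star P: M = m − 5 log₁₀ d + 5 = 18.64 − 5·2.8239 + 5 = 9.520
Star Q: M = m − 5 log₁₀ d + 5 = 11.66 − 5·0.5623 + 5 = 13.849
ΔM = M_P − M_Q = 9.520 − (13.849) = -4.328; smaller M is more luminous → Star P.
L ratio = 10^(0.4 |ΔM|) = 10^1.731 = 53.86

Star P is more luminous, by a factor of 53.9.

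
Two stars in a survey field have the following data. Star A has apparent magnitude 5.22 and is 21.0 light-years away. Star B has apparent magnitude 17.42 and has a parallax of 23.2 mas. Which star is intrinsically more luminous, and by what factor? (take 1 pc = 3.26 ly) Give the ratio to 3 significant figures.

Star A is more luminous, by a factor of 1690.

Star A: d = 21.0 ly / 3.26 = 6.442 pc
Star A: M = m − 5 log₁₀ d + 5 = 5.22 − 5·0.8090 + 5 = 6.175
Star B: p = 23.2 mas = 0.0232″ → d = 1/p = 43.10 pc
Star B: M = m − 5 log₁₀ d + 5 = 17.42 − 5·1.6345 + 5 = 14.247
ΔM = M_A − M_B = 6.175 − (14.247) = -8.072; smaller M is more luminous → Star A.
L ratio = 10^(0.4 |ΔM|) = 10^3.229 = 1694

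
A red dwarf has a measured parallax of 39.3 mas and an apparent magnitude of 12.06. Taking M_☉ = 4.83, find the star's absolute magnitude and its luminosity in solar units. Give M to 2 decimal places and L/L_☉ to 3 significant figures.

M ≈ 10.03; L/L_☉ ≈ 8.30×10^-3

d = 1/p = 1000/39.3 mas = 25.45 pc
M = m − 5 log₁₀ d + 5 = 12.06 − 5·1.4056 + 5 = 10.032
M − M_☉ = 10.032 − 4.83 = 5.202
L/L_☉ = 10^(−0.4 × 5.202) = 8.303×10^-3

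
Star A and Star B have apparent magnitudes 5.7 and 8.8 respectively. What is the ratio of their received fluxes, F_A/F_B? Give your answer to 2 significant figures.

F_A/F_B ≈ 17

Δm = 5.7 − (8.8) = -3.1
Flux ratio = 10^(−0.4 Δm) = 10^(−0.4 × -3.1) = 10^1.240 = 17.38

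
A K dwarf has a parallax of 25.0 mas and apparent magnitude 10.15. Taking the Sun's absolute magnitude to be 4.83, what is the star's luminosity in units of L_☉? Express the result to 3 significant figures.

d = 1/p = 1000/25.0 mas = 40.00 pc
M = m − 5 log₁₀ d + 5 = 10.15 − 5·1.6021 + 5 = 7.140
M − M_☉ = 7.140 − 4.83 = 2.310
L/L_☉ = 10^(−0.4 × 2.310) = 0.1192

L/L_☉ ≈ 0.119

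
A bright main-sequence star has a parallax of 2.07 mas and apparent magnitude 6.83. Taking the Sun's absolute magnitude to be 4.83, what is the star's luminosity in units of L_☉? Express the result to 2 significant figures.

L/L_☉ ≈ 370

d = 1/p = 1000/2.07 mas = 483.1 pc
M = m − 5 log₁₀ d + 5 = 6.83 − 5·2.6840 + 5 = -1.590
M − M_☉ = -1.590 − 4.83 = -6.420
L/L_☉ = 10^(−0.4 × -6.420) = 369.9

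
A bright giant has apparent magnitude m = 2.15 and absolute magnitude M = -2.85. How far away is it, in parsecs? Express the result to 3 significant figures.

d ≈ 100 pc

μ = m − M = 5.000
m − M = 5 log₁₀ d − 5
log₁₀ d = (m − M)/5 + 1 = 2.0000
d = 10^2.0000 = 100.0 pc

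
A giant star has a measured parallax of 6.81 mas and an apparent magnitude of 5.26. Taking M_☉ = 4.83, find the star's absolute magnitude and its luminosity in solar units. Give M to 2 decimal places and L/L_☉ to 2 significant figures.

d = 1/p = 1000/6.81 mas = 146.8 pc
M = m − 5 log₁₀ d + 5 = 5.26 − 5·2.1669 + 5 = -0.574
M − M_☉ = -0.574 − 4.83 = -5.404
L/L_☉ = 10^(−0.4 × -5.404) = 145.1

M ≈ -0.57; L/L_☉ ≈ 150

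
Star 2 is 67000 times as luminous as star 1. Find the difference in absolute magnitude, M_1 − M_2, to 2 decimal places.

Pogson: ΔM = −2.5 log₁₀(ratio) = −2.5 log₁₀(67000) = −2.5 × 4.8261 = -12.065
Star 2 is brighter so has the smaller magnitude: M_1 − M_2 is positive.

M_1 − M_2 ≈ 12.07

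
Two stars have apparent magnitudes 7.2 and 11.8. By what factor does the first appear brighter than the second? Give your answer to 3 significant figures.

69.2

Magnitude difference = -4.6
Flux ratio = 10^(−0.4 Δm) = 10^(−0.4 × -4.6) = 10^1.840 = 69.18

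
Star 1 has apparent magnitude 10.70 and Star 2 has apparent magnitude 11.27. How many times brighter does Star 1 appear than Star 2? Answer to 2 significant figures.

1.7

Δm = 10.70 − (11.27) = -0.57
Flux ratio = 10^(−0.4 Δm) = 10^(−0.4 × -0.57) = 10^0.228 = 1.690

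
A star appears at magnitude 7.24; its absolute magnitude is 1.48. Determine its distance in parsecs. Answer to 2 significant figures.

μ = m − M = 5.760
m − M = 5 log₁₀ d − 5
log₁₀ d = (m − M)/5 + 1 = 2.1520
d = 10^2.1520 = 141.9 pc

d ≈ 140 pc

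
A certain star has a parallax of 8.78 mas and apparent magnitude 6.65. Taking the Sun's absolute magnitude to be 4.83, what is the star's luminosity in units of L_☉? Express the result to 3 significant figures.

d = 1/p = 1000/8.78 mas = 113.9 pc
M = m − 5 log₁₀ d + 5 = 6.65 − 5·2.0565 + 5 = 1.367
M − M_☉ = 1.367 − 4.83 = -3.463
L/L_☉ = 10^(−0.4 × -3.463) = 24.27

L/L_☉ ≈ 24.3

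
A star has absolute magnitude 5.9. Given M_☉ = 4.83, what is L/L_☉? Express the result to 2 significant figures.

L/L_☉ ≈ 0.37

M − M_☉ = 5.9 − 4.83 = 1.070
L/L_☉ = 10^(−0.4 (M − M_☉)) = 10^-0.428 = 0.3733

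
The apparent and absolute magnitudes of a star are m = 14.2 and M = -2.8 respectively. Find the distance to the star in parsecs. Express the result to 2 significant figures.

d ≈ 25000 pc

Distance modulus: m − M = 14.2 − (-2.8) = 17.000
m − M = 5 log₁₀ d − 5
log₁₀ d = (m − M)/5 + 1 = 4.4000
d = 10^4.4000 = 25120 pc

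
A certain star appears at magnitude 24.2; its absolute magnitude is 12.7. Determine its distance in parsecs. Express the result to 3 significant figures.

d ≈ 2000 pc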